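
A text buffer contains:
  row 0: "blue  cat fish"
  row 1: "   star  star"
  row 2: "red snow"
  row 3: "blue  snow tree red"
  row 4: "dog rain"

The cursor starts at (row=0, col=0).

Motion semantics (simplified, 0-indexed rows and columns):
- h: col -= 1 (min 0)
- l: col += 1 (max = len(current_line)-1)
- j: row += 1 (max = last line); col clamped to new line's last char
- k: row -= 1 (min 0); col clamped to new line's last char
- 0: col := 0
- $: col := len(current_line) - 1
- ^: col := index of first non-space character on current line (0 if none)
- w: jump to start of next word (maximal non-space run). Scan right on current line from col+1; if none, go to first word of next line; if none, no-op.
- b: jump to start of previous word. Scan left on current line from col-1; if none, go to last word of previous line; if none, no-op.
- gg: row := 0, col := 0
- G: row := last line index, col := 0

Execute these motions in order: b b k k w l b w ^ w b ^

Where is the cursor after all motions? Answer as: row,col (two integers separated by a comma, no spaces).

Answer: 0,0

Derivation:
After 1 (b): row=0 col=0 char='b'
After 2 (b): row=0 col=0 char='b'
After 3 (k): row=0 col=0 char='b'
After 4 (k): row=0 col=0 char='b'
After 5 (w): row=0 col=6 char='c'
After 6 (l): row=0 col=7 char='a'
After 7 (b): row=0 col=6 char='c'
After 8 (w): row=0 col=10 char='f'
After 9 (^): row=0 col=0 char='b'
After 10 (w): row=0 col=6 char='c'
After 11 (b): row=0 col=0 char='b'
After 12 (^): row=0 col=0 char='b'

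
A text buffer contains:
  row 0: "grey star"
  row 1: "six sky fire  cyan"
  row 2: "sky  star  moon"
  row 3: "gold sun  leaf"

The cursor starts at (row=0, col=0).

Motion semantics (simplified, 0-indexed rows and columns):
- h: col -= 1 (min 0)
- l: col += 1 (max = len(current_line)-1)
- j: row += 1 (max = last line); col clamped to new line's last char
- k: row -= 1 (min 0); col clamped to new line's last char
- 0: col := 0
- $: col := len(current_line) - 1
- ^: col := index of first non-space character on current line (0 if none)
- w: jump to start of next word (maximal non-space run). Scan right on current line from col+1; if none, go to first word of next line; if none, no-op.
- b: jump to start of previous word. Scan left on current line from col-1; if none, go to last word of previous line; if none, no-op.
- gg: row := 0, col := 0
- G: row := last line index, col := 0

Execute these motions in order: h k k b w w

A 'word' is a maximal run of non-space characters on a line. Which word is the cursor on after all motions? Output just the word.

Answer: six

Derivation:
After 1 (h): row=0 col=0 char='g'
After 2 (k): row=0 col=0 char='g'
After 3 (k): row=0 col=0 char='g'
After 4 (b): row=0 col=0 char='g'
After 5 (w): row=0 col=5 char='s'
After 6 (w): row=1 col=0 char='s'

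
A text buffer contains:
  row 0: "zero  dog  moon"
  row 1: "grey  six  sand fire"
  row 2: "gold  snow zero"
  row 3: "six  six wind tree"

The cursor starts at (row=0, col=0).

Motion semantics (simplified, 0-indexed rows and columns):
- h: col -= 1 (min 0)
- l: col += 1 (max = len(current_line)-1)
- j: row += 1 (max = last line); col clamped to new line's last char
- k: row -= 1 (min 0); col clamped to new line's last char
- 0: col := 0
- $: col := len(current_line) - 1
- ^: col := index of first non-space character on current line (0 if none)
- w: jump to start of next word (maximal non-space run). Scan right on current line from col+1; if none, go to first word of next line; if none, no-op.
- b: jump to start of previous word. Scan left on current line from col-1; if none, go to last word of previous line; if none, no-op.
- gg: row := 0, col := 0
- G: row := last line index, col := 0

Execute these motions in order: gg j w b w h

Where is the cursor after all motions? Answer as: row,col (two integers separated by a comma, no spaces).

After 1 (gg): row=0 col=0 char='z'
After 2 (j): row=1 col=0 char='g'
After 3 (w): row=1 col=6 char='s'
After 4 (b): row=1 col=0 char='g'
After 5 (w): row=1 col=6 char='s'
After 6 (h): row=1 col=5 char='_'

Answer: 1,5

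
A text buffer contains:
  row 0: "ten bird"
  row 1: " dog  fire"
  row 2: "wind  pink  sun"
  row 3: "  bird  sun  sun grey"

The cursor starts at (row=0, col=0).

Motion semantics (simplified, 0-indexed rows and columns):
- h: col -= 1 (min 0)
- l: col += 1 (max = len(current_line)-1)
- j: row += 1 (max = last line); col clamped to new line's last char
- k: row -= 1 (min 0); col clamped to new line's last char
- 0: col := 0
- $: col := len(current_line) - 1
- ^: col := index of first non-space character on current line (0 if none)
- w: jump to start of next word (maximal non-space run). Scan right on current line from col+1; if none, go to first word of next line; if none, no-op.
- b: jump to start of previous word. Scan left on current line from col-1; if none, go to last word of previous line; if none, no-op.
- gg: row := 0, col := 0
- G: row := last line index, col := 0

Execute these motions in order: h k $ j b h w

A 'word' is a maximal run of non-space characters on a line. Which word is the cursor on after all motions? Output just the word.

Answer: fire

Derivation:
After 1 (h): row=0 col=0 char='t'
After 2 (k): row=0 col=0 char='t'
After 3 ($): row=0 col=7 char='d'
After 4 (j): row=1 col=7 char='i'
After 5 (b): row=1 col=6 char='f'
After 6 (h): row=1 col=5 char='_'
After 7 (w): row=1 col=6 char='f'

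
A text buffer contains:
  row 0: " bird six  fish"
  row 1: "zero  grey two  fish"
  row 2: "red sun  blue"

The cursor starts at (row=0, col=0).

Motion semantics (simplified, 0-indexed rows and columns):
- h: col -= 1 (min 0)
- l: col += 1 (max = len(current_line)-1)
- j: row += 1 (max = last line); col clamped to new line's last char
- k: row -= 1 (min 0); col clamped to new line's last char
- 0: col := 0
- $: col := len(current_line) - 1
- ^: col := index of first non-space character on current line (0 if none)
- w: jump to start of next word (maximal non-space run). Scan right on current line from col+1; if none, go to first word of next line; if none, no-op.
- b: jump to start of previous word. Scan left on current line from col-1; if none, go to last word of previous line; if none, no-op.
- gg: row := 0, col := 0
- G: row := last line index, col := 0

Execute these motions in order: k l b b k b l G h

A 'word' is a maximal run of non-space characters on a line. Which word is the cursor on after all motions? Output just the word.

After 1 (k): row=0 col=0 char='_'
After 2 (l): row=0 col=1 char='b'
After 3 (b): row=0 col=1 char='b'
After 4 (b): row=0 col=1 char='b'
After 5 (k): row=0 col=1 char='b'
After 6 (b): row=0 col=1 char='b'
After 7 (l): row=0 col=2 char='i'
After 8 (G): row=2 col=0 char='r'
After 9 (h): row=2 col=0 char='r'

Answer: red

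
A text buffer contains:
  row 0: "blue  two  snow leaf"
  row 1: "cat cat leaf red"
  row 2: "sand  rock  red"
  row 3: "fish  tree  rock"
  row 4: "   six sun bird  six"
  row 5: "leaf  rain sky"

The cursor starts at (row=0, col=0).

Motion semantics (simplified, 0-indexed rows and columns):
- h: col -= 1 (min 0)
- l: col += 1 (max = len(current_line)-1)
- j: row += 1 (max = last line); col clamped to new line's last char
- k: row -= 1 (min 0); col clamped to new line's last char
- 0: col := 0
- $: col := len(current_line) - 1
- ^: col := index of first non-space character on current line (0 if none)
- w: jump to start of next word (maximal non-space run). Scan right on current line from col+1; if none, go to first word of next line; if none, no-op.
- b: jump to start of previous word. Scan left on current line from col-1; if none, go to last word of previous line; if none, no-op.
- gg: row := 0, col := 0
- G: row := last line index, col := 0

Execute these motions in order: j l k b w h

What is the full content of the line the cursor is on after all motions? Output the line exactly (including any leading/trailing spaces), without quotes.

After 1 (j): row=1 col=0 char='c'
After 2 (l): row=1 col=1 char='a'
After 3 (k): row=0 col=1 char='l'
After 4 (b): row=0 col=0 char='b'
After 5 (w): row=0 col=6 char='t'
After 6 (h): row=0 col=5 char='_'

Answer: blue  two  snow leaf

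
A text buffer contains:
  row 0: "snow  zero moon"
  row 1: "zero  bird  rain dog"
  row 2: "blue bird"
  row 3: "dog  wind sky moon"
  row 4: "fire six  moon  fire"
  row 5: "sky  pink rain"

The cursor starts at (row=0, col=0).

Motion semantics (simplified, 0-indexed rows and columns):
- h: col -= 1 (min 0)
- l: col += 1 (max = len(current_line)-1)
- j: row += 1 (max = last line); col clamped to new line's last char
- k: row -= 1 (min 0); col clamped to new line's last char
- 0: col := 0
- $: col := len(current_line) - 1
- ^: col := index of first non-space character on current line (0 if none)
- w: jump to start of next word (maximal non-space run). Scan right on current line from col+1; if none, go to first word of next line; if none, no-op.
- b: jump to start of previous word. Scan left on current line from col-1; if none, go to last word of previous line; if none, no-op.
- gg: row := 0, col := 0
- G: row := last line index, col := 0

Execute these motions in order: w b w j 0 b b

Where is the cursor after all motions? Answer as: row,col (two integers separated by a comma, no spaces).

Answer: 0,6

Derivation:
After 1 (w): row=0 col=6 char='z'
After 2 (b): row=0 col=0 char='s'
After 3 (w): row=0 col=6 char='z'
After 4 (j): row=1 col=6 char='b'
After 5 (0): row=1 col=0 char='z'
After 6 (b): row=0 col=11 char='m'
After 7 (b): row=0 col=6 char='z'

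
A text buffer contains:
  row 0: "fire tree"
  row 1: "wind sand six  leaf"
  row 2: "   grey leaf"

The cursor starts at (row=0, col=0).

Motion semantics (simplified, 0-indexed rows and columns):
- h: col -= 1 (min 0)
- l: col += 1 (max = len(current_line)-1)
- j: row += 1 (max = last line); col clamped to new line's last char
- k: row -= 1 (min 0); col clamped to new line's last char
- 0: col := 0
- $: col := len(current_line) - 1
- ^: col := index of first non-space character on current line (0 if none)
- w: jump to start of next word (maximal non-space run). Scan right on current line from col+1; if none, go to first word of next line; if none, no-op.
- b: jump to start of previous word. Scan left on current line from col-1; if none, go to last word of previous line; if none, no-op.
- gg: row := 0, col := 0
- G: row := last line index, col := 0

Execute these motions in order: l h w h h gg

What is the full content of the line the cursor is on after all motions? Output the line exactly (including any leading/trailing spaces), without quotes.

After 1 (l): row=0 col=1 char='i'
After 2 (h): row=0 col=0 char='f'
After 3 (w): row=0 col=5 char='t'
After 4 (h): row=0 col=4 char='_'
After 5 (h): row=0 col=3 char='e'
After 6 (gg): row=0 col=0 char='f'

Answer: fire tree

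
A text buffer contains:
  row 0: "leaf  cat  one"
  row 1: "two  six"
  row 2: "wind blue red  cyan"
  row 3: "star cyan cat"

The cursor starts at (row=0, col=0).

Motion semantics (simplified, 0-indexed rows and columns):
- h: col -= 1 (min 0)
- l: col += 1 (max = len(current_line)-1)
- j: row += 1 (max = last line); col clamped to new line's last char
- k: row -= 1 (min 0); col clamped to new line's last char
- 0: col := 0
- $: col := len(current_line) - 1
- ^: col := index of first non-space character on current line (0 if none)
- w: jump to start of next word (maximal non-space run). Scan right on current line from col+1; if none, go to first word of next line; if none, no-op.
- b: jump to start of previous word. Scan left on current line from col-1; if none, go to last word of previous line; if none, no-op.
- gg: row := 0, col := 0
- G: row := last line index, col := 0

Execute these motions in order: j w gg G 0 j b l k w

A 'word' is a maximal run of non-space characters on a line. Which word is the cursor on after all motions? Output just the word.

Answer: wind

Derivation:
After 1 (j): row=1 col=0 char='t'
After 2 (w): row=1 col=5 char='s'
After 3 (gg): row=0 col=0 char='l'
After 4 (G): row=3 col=0 char='s'
After 5 (0): row=3 col=0 char='s'
After 6 (j): row=3 col=0 char='s'
After 7 (b): row=2 col=15 char='c'
After 8 (l): row=2 col=16 char='y'
After 9 (k): row=1 col=7 char='x'
After 10 (w): row=2 col=0 char='w'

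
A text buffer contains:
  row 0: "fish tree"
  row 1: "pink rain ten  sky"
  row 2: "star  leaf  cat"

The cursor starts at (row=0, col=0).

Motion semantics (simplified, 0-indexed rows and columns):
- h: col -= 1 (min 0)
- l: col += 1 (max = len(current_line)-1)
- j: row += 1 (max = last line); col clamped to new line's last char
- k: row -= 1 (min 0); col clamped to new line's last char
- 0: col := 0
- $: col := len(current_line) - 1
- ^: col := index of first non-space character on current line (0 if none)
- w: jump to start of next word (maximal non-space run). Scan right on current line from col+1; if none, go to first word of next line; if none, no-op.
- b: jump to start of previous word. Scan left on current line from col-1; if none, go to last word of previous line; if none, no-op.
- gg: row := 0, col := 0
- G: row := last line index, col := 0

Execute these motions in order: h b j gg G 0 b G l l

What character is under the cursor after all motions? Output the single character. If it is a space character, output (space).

Answer: a

Derivation:
After 1 (h): row=0 col=0 char='f'
After 2 (b): row=0 col=0 char='f'
After 3 (j): row=1 col=0 char='p'
After 4 (gg): row=0 col=0 char='f'
After 5 (G): row=2 col=0 char='s'
After 6 (0): row=2 col=0 char='s'
After 7 (b): row=1 col=15 char='s'
After 8 (G): row=2 col=0 char='s'
After 9 (l): row=2 col=1 char='t'
After 10 (l): row=2 col=2 char='a'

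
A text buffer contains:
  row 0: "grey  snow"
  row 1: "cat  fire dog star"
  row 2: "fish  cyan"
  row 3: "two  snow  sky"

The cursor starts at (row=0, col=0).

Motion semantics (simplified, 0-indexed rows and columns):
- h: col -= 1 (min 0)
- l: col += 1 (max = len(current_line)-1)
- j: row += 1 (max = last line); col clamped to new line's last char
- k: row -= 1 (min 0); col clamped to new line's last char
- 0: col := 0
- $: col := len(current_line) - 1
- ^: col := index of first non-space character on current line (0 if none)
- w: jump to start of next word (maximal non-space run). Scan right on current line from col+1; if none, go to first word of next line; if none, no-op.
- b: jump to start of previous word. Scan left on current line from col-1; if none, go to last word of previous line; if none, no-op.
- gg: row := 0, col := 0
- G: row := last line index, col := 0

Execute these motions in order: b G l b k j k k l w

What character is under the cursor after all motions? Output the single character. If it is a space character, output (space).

After 1 (b): row=0 col=0 char='g'
After 2 (G): row=3 col=0 char='t'
After 3 (l): row=3 col=1 char='w'
After 4 (b): row=3 col=0 char='t'
After 5 (k): row=2 col=0 char='f'
After 6 (j): row=3 col=0 char='t'
After 7 (k): row=2 col=0 char='f'
After 8 (k): row=1 col=0 char='c'
After 9 (l): row=1 col=1 char='a'
After 10 (w): row=1 col=5 char='f'

Answer: f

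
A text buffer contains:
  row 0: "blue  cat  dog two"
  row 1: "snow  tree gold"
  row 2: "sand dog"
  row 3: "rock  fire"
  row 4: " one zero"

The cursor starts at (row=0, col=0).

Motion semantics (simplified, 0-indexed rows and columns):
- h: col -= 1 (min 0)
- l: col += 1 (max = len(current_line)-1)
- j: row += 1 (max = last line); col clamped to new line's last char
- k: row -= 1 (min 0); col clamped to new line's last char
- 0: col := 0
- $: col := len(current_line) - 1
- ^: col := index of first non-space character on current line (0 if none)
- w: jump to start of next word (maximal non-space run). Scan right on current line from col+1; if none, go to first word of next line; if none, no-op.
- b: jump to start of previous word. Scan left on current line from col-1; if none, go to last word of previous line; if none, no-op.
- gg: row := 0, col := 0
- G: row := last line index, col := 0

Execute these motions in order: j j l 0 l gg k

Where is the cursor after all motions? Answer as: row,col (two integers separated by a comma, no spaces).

After 1 (j): row=1 col=0 char='s'
After 2 (j): row=2 col=0 char='s'
After 3 (l): row=2 col=1 char='a'
After 4 (0): row=2 col=0 char='s'
After 5 (l): row=2 col=1 char='a'
After 6 (gg): row=0 col=0 char='b'
After 7 (k): row=0 col=0 char='b'

Answer: 0,0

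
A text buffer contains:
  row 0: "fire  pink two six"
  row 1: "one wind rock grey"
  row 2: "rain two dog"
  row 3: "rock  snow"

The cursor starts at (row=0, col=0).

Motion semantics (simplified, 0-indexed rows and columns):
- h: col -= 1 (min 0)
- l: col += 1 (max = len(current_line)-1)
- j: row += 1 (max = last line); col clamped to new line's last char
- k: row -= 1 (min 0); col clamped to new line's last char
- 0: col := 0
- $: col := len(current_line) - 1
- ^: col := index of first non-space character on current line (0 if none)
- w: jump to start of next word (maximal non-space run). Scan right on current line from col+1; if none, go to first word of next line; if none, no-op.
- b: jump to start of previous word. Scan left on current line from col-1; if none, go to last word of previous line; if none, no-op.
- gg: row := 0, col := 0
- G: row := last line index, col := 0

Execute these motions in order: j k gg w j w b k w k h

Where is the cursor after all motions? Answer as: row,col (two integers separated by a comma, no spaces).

Answer: 0,5

Derivation:
After 1 (j): row=1 col=0 char='o'
After 2 (k): row=0 col=0 char='f'
After 3 (gg): row=0 col=0 char='f'
After 4 (w): row=0 col=6 char='p'
After 5 (j): row=1 col=6 char='n'
After 6 (w): row=1 col=9 char='r'
After 7 (b): row=1 col=4 char='w'
After 8 (k): row=0 col=4 char='_'
After 9 (w): row=0 col=6 char='p'
After 10 (k): row=0 col=6 char='p'
After 11 (h): row=0 col=5 char='_'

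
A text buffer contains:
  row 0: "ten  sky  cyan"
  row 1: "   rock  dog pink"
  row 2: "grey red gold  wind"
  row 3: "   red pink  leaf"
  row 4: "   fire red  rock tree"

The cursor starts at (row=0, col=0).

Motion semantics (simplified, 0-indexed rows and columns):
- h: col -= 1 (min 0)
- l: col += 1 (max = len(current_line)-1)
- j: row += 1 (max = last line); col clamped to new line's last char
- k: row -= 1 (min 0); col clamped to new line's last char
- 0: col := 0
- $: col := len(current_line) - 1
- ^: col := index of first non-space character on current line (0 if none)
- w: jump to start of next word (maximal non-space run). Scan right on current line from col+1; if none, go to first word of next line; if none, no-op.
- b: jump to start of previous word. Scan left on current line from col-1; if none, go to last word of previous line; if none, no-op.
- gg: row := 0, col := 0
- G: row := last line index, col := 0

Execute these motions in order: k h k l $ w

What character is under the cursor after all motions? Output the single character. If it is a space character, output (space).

Answer: r

Derivation:
After 1 (k): row=0 col=0 char='t'
After 2 (h): row=0 col=0 char='t'
After 3 (k): row=0 col=0 char='t'
After 4 (l): row=0 col=1 char='e'
After 5 ($): row=0 col=13 char='n'
After 6 (w): row=1 col=3 char='r'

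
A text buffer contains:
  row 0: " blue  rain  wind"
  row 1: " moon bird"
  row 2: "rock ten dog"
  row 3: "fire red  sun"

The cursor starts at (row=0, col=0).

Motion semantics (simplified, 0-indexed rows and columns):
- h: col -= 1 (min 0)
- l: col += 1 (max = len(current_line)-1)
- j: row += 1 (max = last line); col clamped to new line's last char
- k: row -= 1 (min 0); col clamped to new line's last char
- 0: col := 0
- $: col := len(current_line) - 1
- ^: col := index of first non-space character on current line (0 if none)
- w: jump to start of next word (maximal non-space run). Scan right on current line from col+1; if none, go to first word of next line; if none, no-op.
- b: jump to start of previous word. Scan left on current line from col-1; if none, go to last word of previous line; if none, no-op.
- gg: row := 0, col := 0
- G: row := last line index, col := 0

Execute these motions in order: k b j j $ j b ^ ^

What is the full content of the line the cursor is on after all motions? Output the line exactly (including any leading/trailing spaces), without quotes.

After 1 (k): row=0 col=0 char='_'
After 2 (b): row=0 col=0 char='_'
After 3 (j): row=1 col=0 char='_'
After 4 (j): row=2 col=0 char='r'
After 5 ($): row=2 col=11 char='g'
After 6 (j): row=3 col=11 char='u'
After 7 (b): row=3 col=10 char='s'
After 8 (^): row=3 col=0 char='f'
After 9 (^): row=3 col=0 char='f'

Answer: fire red  sun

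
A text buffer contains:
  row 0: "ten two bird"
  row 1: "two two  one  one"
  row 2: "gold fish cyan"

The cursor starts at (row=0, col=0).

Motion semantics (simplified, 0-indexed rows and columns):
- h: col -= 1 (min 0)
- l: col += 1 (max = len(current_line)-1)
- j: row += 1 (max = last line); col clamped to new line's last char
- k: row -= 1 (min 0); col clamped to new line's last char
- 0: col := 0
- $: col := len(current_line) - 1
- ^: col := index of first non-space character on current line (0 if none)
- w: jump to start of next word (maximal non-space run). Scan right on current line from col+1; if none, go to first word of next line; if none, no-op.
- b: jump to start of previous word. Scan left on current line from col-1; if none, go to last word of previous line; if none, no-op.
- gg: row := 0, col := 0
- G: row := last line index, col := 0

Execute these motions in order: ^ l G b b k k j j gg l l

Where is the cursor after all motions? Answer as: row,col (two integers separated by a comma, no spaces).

After 1 (^): row=0 col=0 char='t'
After 2 (l): row=0 col=1 char='e'
After 3 (G): row=2 col=0 char='g'
After 4 (b): row=1 col=14 char='o'
After 5 (b): row=1 col=9 char='o'
After 6 (k): row=0 col=9 char='i'
After 7 (k): row=0 col=9 char='i'
After 8 (j): row=1 col=9 char='o'
After 9 (j): row=2 col=9 char='_'
After 10 (gg): row=0 col=0 char='t'
After 11 (l): row=0 col=1 char='e'
After 12 (l): row=0 col=2 char='n'

Answer: 0,2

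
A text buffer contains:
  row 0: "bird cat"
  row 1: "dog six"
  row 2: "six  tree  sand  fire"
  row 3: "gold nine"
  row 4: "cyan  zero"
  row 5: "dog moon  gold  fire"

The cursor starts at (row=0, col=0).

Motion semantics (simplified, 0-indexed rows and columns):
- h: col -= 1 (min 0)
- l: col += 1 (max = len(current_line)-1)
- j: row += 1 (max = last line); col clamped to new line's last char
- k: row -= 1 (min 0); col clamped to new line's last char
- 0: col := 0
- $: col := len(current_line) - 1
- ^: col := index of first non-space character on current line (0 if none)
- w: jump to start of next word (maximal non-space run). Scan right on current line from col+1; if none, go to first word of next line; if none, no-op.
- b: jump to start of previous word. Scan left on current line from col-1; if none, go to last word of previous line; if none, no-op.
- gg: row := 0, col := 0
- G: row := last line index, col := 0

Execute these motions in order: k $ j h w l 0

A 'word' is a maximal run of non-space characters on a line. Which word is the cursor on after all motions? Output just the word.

Answer: six

Derivation:
After 1 (k): row=0 col=0 char='b'
After 2 ($): row=0 col=7 char='t'
After 3 (j): row=1 col=6 char='x'
After 4 (h): row=1 col=5 char='i'
After 5 (w): row=2 col=0 char='s'
After 6 (l): row=2 col=1 char='i'
After 7 (0): row=2 col=0 char='s'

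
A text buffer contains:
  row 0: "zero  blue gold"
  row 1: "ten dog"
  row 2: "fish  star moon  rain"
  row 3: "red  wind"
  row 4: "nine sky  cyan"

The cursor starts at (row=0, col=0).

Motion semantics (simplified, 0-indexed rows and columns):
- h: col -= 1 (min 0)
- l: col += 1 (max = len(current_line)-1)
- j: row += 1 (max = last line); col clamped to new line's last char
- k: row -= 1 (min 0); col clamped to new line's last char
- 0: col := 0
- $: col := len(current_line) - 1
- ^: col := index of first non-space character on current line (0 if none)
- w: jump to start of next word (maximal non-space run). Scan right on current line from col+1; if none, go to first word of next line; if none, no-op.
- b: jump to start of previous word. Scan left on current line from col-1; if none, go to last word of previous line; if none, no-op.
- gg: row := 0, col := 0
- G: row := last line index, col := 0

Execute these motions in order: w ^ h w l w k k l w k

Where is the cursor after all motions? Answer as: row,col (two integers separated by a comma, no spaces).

Answer: 0,0

Derivation:
After 1 (w): row=0 col=6 char='b'
After 2 (^): row=0 col=0 char='z'
After 3 (h): row=0 col=0 char='z'
After 4 (w): row=0 col=6 char='b'
After 5 (l): row=0 col=7 char='l'
After 6 (w): row=0 col=11 char='g'
After 7 (k): row=0 col=11 char='g'
After 8 (k): row=0 col=11 char='g'
After 9 (l): row=0 col=12 char='o'
After 10 (w): row=1 col=0 char='t'
After 11 (k): row=0 col=0 char='z'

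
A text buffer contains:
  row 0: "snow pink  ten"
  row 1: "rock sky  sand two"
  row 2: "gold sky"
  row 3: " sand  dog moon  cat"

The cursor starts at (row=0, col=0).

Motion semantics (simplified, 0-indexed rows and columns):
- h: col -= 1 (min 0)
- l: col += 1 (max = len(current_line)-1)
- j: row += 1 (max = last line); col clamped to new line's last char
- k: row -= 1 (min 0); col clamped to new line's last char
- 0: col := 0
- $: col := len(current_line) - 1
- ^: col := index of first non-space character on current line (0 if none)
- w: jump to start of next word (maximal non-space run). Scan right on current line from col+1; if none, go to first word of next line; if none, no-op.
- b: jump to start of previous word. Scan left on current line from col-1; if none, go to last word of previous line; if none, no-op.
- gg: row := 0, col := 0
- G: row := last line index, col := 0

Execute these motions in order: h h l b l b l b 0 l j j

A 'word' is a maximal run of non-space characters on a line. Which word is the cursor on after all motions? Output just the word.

Answer: gold

Derivation:
After 1 (h): row=0 col=0 char='s'
After 2 (h): row=0 col=0 char='s'
After 3 (l): row=0 col=1 char='n'
After 4 (b): row=0 col=0 char='s'
After 5 (l): row=0 col=1 char='n'
After 6 (b): row=0 col=0 char='s'
After 7 (l): row=0 col=1 char='n'
After 8 (b): row=0 col=0 char='s'
After 9 (0): row=0 col=0 char='s'
After 10 (l): row=0 col=1 char='n'
After 11 (j): row=1 col=1 char='o'
After 12 (j): row=2 col=1 char='o'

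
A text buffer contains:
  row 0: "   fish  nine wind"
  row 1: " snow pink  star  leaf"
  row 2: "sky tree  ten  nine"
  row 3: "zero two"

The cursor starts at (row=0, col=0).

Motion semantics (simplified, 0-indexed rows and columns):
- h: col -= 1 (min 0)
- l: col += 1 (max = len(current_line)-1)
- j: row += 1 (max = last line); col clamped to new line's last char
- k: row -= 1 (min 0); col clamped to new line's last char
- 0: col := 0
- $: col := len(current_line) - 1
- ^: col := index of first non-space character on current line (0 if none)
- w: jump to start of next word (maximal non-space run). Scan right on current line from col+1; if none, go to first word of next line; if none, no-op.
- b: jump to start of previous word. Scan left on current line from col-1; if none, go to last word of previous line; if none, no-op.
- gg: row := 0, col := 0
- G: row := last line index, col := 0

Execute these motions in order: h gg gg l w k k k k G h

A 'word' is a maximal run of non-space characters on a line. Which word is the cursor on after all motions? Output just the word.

Answer: zero

Derivation:
After 1 (h): row=0 col=0 char='_'
After 2 (gg): row=0 col=0 char='_'
After 3 (gg): row=0 col=0 char='_'
After 4 (l): row=0 col=1 char='_'
After 5 (w): row=0 col=3 char='f'
After 6 (k): row=0 col=3 char='f'
After 7 (k): row=0 col=3 char='f'
After 8 (k): row=0 col=3 char='f'
After 9 (k): row=0 col=3 char='f'
After 10 (G): row=3 col=0 char='z'
After 11 (h): row=3 col=0 char='z'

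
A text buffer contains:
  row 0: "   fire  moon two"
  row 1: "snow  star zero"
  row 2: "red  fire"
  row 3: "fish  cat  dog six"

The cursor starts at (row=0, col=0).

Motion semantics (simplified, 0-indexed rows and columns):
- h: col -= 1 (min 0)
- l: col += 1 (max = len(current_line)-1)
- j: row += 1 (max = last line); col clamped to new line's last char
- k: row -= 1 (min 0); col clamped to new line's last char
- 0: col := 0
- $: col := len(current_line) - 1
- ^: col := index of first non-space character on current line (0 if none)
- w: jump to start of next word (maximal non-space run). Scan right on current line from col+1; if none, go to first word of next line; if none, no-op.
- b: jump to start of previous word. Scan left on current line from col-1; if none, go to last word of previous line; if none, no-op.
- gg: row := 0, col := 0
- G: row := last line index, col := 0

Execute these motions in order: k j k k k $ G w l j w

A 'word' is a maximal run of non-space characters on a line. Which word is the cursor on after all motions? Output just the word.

After 1 (k): row=0 col=0 char='_'
After 2 (j): row=1 col=0 char='s'
After 3 (k): row=0 col=0 char='_'
After 4 (k): row=0 col=0 char='_'
After 5 (k): row=0 col=0 char='_'
After 6 ($): row=0 col=16 char='o'
After 7 (G): row=3 col=0 char='f'
After 8 (w): row=3 col=6 char='c'
After 9 (l): row=3 col=7 char='a'
After 10 (j): row=3 col=7 char='a'
After 11 (w): row=3 col=11 char='d'

Answer: dog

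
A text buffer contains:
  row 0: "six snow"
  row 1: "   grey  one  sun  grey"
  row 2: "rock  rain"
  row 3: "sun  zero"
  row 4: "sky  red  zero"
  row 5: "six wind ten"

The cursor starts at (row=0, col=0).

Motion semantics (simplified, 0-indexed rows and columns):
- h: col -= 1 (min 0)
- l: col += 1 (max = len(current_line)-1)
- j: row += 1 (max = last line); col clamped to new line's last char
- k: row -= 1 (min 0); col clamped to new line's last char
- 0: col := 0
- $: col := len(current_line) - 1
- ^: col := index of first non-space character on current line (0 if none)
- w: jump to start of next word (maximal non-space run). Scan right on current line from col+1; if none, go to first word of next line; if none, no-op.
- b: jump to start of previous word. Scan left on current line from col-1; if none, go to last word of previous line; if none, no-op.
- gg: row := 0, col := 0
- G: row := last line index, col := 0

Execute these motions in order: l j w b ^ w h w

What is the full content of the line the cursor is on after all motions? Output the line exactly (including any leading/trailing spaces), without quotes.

Answer: six snow

Derivation:
After 1 (l): row=0 col=1 char='i'
After 2 (j): row=1 col=1 char='_'
After 3 (w): row=1 col=3 char='g'
After 4 (b): row=0 col=4 char='s'
After 5 (^): row=0 col=0 char='s'
After 6 (w): row=0 col=4 char='s'
After 7 (h): row=0 col=3 char='_'
After 8 (w): row=0 col=4 char='s'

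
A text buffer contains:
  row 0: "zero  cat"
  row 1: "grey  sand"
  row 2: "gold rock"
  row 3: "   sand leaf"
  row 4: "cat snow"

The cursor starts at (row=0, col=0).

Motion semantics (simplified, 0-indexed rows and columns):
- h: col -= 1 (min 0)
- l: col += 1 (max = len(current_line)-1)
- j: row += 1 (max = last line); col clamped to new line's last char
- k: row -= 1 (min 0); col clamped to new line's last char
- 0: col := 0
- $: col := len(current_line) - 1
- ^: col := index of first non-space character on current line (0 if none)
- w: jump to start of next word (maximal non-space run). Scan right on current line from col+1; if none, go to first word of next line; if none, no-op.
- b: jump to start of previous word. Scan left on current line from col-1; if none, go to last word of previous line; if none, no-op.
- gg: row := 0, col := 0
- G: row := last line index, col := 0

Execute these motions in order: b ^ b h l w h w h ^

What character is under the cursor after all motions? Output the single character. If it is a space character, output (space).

After 1 (b): row=0 col=0 char='z'
After 2 (^): row=0 col=0 char='z'
After 3 (b): row=0 col=0 char='z'
After 4 (h): row=0 col=0 char='z'
After 5 (l): row=0 col=1 char='e'
After 6 (w): row=0 col=6 char='c'
After 7 (h): row=0 col=5 char='_'
After 8 (w): row=0 col=6 char='c'
After 9 (h): row=0 col=5 char='_'
After 10 (^): row=0 col=0 char='z'

Answer: z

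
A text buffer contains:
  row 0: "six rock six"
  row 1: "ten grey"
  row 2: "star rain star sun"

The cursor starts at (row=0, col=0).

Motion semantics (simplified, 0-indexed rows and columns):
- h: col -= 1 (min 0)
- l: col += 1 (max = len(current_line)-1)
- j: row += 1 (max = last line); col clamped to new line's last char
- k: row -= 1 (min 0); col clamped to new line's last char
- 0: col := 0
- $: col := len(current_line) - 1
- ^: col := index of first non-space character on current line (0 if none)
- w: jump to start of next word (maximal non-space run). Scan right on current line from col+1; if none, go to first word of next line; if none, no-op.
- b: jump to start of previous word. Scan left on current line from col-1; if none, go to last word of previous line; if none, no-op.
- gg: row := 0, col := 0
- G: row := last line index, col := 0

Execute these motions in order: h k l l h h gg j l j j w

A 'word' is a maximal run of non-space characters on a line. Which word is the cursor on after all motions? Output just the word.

Answer: rain

Derivation:
After 1 (h): row=0 col=0 char='s'
After 2 (k): row=0 col=0 char='s'
After 3 (l): row=0 col=1 char='i'
After 4 (l): row=0 col=2 char='x'
After 5 (h): row=0 col=1 char='i'
After 6 (h): row=0 col=0 char='s'
After 7 (gg): row=0 col=0 char='s'
After 8 (j): row=1 col=0 char='t'
After 9 (l): row=1 col=1 char='e'
After 10 (j): row=2 col=1 char='t'
After 11 (j): row=2 col=1 char='t'
After 12 (w): row=2 col=5 char='r'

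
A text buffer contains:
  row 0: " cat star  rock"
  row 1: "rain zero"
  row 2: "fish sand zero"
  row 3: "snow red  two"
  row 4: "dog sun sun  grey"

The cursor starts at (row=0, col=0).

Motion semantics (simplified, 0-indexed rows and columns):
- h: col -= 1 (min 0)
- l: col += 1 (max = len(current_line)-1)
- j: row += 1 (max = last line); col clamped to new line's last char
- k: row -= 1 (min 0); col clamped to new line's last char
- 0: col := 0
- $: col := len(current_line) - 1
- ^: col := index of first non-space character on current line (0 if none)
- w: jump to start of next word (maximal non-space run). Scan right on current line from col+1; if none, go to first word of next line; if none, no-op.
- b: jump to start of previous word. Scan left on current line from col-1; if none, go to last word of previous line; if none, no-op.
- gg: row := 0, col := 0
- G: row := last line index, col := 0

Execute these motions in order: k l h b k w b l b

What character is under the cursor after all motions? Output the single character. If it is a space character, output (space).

After 1 (k): row=0 col=0 char='_'
After 2 (l): row=0 col=1 char='c'
After 3 (h): row=0 col=0 char='_'
After 4 (b): row=0 col=0 char='_'
After 5 (k): row=0 col=0 char='_'
After 6 (w): row=0 col=1 char='c'
After 7 (b): row=0 col=1 char='c'
After 8 (l): row=0 col=2 char='a'
After 9 (b): row=0 col=1 char='c'

Answer: c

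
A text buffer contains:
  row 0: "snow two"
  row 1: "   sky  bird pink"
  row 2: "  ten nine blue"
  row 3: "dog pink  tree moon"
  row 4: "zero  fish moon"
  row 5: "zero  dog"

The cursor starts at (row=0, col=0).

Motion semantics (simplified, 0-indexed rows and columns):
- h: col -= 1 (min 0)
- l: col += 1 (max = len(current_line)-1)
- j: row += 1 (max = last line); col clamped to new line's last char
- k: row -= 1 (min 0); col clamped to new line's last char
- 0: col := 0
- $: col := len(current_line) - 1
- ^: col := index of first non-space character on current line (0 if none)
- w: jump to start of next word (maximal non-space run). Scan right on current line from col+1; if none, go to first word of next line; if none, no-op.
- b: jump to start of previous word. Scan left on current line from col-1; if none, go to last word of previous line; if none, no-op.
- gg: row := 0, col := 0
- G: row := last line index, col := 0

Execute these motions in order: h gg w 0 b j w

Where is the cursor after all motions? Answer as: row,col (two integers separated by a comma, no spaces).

After 1 (h): row=0 col=0 char='s'
After 2 (gg): row=0 col=0 char='s'
After 3 (w): row=0 col=5 char='t'
After 4 (0): row=0 col=0 char='s'
After 5 (b): row=0 col=0 char='s'
After 6 (j): row=1 col=0 char='_'
After 7 (w): row=1 col=3 char='s'

Answer: 1,3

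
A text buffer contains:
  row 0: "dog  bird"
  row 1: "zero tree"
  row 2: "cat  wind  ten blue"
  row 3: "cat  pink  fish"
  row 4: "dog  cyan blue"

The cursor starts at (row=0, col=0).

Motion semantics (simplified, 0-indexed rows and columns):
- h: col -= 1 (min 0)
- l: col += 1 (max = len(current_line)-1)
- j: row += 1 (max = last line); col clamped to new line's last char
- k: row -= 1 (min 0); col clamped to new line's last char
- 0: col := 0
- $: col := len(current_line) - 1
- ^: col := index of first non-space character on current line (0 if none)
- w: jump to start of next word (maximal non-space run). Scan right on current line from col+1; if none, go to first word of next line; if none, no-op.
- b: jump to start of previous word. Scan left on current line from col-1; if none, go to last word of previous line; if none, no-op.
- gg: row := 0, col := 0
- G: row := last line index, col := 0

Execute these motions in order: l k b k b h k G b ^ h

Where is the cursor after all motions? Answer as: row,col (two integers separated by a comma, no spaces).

Answer: 3,0

Derivation:
After 1 (l): row=0 col=1 char='o'
After 2 (k): row=0 col=1 char='o'
After 3 (b): row=0 col=0 char='d'
After 4 (k): row=0 col=0 char='d'
After 5 (b): row=0 col=0 char='d'
After 6 (h): row=0 col=0 char='d'
After 7 (k): row=0 col=0 char='d'
After 8 (G): row=4 col=0 char='d'
After 9 (b): row=3 col=11 char='f'
After 10 (^): row=3 col=0 char='c'
After 11 (h): row=3 col=0 char='c'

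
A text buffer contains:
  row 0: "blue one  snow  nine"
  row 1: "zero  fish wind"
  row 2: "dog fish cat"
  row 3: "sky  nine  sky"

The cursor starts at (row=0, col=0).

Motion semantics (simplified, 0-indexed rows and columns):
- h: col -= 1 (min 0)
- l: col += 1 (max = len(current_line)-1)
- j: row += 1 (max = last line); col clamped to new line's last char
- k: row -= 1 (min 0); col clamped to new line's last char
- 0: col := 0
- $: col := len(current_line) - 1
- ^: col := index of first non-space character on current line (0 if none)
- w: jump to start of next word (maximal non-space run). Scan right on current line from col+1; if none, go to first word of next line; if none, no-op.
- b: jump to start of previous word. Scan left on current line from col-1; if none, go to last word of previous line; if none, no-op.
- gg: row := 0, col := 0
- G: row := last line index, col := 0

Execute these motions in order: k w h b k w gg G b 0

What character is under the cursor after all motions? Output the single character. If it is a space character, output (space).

Answer: d

Derivation:
After 1 (k): row=0 col=0 char='b'
After 2 (w): row=0 col=5 char='o'
After 3 (h): row=0 col=4 char='_'
After 4 (b): row=0 col=0 char='b'
After 5 (k): row=0 col=0 char='b'
After 6 (w): row=0 col=5 char='o'
After 7 (gg): row=0 col=0 char='b'
After 8 (G): row=3 col=0 char='s'
After 9 (b): row=2 col=9 char='c'
After 10 (0): row=2 col=0 char='d'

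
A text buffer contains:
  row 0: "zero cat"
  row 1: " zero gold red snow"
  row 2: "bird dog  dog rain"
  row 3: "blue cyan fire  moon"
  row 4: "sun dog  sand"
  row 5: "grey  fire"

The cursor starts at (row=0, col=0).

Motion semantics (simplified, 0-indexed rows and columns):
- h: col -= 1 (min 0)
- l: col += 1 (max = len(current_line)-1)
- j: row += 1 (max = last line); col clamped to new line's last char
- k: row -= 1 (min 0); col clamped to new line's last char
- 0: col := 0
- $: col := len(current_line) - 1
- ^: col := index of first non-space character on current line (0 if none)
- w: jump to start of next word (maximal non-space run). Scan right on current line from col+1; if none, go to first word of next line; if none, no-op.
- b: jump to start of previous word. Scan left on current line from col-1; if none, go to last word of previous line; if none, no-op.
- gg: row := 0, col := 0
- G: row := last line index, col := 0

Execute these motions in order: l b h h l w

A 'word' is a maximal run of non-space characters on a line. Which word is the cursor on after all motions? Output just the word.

Answer: cat

Derivation:
After 1 (l): row=0 col=1 char='e'
After 2 (b): row=0 col=0 char='z'
After 3 (h): row=0 col=0 char='z'
After 4 (h): row=0 col=0 char='z'
After 5 (l): row=0 col=1 char='e'
After 6 (w): row=0 col=5 char='c'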